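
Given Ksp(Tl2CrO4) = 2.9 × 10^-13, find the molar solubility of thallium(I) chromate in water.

Tl2CrO4(s) <=> 2 Tl^+(aq) + CrO4^2-(aq)
Ksp = [Tl^+]^2[CrO4^2-]
If s mol/L of Tl2CrO4 dissolves, [Tl^+] = 2s and [CrO4^2-] = s.
So Ksp = (2s)^2 × s = 4s^3
Solving, s = (2.9 × 10^-13/4)^(1/3) = 4.2 x 10^-5 M

4.2e-5 M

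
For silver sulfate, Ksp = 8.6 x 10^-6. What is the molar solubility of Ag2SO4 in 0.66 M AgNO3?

2.0e-5 M

Ag2SO4(s) <=> 2 Ag^+(aq) + SO4^2-(aq)
Ksp = [Ag^+]^2[SO4^2-]
Let s be the molar solubility in this solution. [Ag^+] = 0.66 + 2s ≈ 0.66, [SO4^2-] = s (since Ag^+ from AgNO3 dominates).
Ksp ≈ (0.66)^2 × s
s = 2.0 x 10^-5 M
Check: 2s = 3.9 × 10^-5 ≪ 0.66, so the approximation is valid.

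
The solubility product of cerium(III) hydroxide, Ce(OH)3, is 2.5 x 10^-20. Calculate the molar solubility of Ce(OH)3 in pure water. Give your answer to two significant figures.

5.5e-6 M

Ce(OH)3(s) ⇌ Ce^3+(aq) + 3 OH^-(aq)
Ksp = [Ce^3+][OH^-]^3
With molar solubility s: [Ce^3+] = s, [OH^-] = 3s.
So Ksp = s × (3s)^3 = 27s^4
Solving, s = (2.5 x 10^-20/27)^(1/4) = 5.5 x 10^-6 M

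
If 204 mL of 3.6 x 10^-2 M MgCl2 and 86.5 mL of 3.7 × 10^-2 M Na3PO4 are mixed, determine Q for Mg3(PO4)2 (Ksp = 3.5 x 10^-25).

Total volume = 204 + 86.5 = 290.5 mL.
[Mg^2+] = 3.6 × 10^-2 × (204/290.5) = 2.53 × 10^-2 M
[PO4^3-] = 3.7 × 10^-2 × (86.5/290.5) = 1.10 x 10^-2 M
Mg3(PO4)2(s) ⇌ 3 Mg^2+(aq) + 2 PO4^3-(aq), so Q = [Mg^2+]^3[PO4^3-]^2
Q = (2.53 × 10^-2)^3(1.10 × 10^-2)^2 = 2.0 × 10^-9
Q > Ksp, so Mg3(PO4)2 will precipitate.

2.0 × 10^-9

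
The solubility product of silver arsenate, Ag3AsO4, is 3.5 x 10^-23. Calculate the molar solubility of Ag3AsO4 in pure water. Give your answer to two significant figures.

Ag3AsO4(s) ⇌ 3 Ag^+(aq) + AsO4^3-(aq)
Ksp = [Ag^+]^3[AsO4^3-]
For each mole of Ag3AsO4 that dissolves: [Ag^+] = 3s, [AsO4^3-] = s.
Ksp = (3s)^3s = 27s^4
s = (3.5 x 10^-23 / 27)^(1/4) = 1.1 x 10^-6 M

1.1 × 10^-6 M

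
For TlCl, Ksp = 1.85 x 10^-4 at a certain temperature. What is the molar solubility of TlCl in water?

1.36 × 10^-2 M

TlCl(s) <=> Tl^+(aq) + Cl^-(aq)
Ksp = [Tl^+][Cl^-]
For each mole of TlCl that dissolves: [Tl^+] = s, [Cl^-] = s.
Ksp = (s)(s) = s^2
s = (1.85 x 10^-4)^(1/2) = 1.36 × 10^-2 M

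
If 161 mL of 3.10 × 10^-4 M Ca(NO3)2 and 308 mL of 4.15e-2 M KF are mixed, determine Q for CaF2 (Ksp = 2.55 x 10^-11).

Q = 7.90e-8

Total volume = 161 + 308 = 469 mL.
[Ca^2+] = 3.10 x 10^-4 × (161/469) = 1.064 × 10^-4 M
[F^-] = 4.15 × 10^-2 × (308/469) = 2.725 × 10^-2 M
CaF2(s) <=> Ca^2+(aq) + 2 F^-(aq), so Q = [Ca^2+][F^-]^2
Q = (1.064 x 10^-4)(2.725 × 10^-2)^2 = 7.90 x 10^-8
Q > Ksp, so CaF2 will precipitate.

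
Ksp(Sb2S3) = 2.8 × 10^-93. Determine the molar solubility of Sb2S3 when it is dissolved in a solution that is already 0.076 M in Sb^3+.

s ≈ 2.6e-31 M

Sb2S3(s) ⇌ 2 Sb^3+(aq) + 3 S^2-(aq)
Ksp = [Sb^3+]^2[S^2-]^3
Let s be the molar solubility in this solution. [Sb^3+] = 0.076 + 2s ≈ 0.076, [S^2-] = 3s (Ksp is small, so little additional dissolves).
Ksp ≈ (0.076)^2 × (3s)^3
s = 2.6 × 10^-31 M
Check: 2s = 5.2 × 10^-31 ≪ 0.076, so the approximation is valid.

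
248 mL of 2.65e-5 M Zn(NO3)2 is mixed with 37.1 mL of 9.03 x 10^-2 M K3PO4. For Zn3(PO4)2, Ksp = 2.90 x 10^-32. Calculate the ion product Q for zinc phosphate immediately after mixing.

Total volume = 248 + 37.1 = 285.1 mL.
[Zn^2+] = 2.65 × 10^-5 × (248/285.1) = 2.305 × 10^-5 M
[PO4^3-] = 9.03 × 10^-2 × (37.1/285.1) = 1.175 × 10^-2 M
Zn3(PO4)2(s) ⇌ 3 Zn^2+(aq) + 2 PO4^3-(aq), so Q = [Zn^2+]^3[PO4^3-]^2
Q = (2.305 x 10^-5)^3(1.175 x 10^-2)^2 = 1.69 × 10^-18
Q > Ksp, so Zn3(PO4)2 will precipitate.

Q ≈ 1.69e-18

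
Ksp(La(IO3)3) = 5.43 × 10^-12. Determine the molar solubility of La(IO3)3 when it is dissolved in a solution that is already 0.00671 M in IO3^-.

La(IO3)3(s) ⇌ La^3+(aq) + 3 IO3^-(aq)
Ksp = [La^3+][IO3^-]^3
Let s = moles of La(IO3)3 that dissolve per litre. [La^3+] = s, [IO3^-] = 0.00671 + 3s ≈ 0.00671 (since the IO3^- already present dominates).
Ksp ≈ s × (0.00671)^3
s = 1.80 × 10^-5 M
Check: 3s = 5.4 × 10^-5 ≪ 0.00671, so the approximation is valid.

s ≈ 1.80 × 10^-5 M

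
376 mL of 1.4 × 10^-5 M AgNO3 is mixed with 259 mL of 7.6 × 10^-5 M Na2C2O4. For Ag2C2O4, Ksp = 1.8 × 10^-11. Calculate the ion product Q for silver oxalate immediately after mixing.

Total volume = 376 + 259 = 635 mL.
[Ag^+] = 1.4 × 10^-5 × (376/635) = 8.29 x 10^-6 M
[C2O4^2-] = 7.6 × 10^-5 × (259/635) = 3.10 x 10^-5 M
Ag2C2O4(s) <=> 2 Ag^+ + C2O4^2-, so Q = [Ag^+]^2[C2O4^2-]
Q = (8.29 x 10^-6)^2(3.10 × 10^-5) = 2.1 x 10^-15
Q < Ksp, so no precipitate of Ag2C2O4 forms.

2.1 × 10^-15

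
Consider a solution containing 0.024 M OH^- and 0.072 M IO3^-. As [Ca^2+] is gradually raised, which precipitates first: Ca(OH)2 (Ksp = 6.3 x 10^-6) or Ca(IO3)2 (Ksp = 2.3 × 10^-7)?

Precipitation of each salt starts when its ion product equals its Ksp.
For Ca(OH)2: 6.3 x 10^-6 = (0.024)^2 × [Ca^2+]  ⇒  [Ca^2+] = 1.1 × 10^-2 M.
For Ca(IO3)2: 2.3 × 10^-7 = (0.072)^2 × [Ca^2+]  ⇒  [Ca^2+] = 4.4 x 10^-5 M.
The salt with the lower threshold [Ca^2+] precipitates first: Ca(IO3)2.

Ca(IO3)2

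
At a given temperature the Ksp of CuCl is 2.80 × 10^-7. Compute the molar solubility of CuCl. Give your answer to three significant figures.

5.29 × 10^-4 M

CuCl(s) <=> Cu^+(aq) + Cl^-(aq)
Ksp = [Cu^+][Cl^-]
Let s = molar solubility. Then [Cu^+] = s and [Cl^-] = s.
Ksp = s × s = s^2
s = (2.80 × 10^-7)^(1/2) = 5.29 × 10^-4 M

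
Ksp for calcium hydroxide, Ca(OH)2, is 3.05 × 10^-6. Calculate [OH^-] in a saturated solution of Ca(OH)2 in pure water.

Ca(OH)2(s) <=> Ca^2+ + 2 OH^-
Ksp = [Ca^2+][OH^-]^2
If s mol/L of Ca(OH)2 dissolves, [Ca^2+] = s and [OH^-] = 2s.
Ksp = s(2s)^2 = 4s^3
Solving, s = (3.05 × 10^-6/4)^(1/3) = 9.136 × 10^-3 M
[OH^-] = 2s = 1.83 x 10^-2 M

[OH^-] ≈ 1.83 x 10^-2 M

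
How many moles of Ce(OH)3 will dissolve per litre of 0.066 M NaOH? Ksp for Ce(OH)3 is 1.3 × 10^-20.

4.5 × 10^-17 M

Ce(OH)3(s) ⇌ Ce^3+(aq) + 3 OH^-(aq)
Ksp = [Ce^3+][OH^-]^3
Let s = moles of Ce(OH)3 that dissolve per litre. [Ce^3+] = s, [OH^-] = 0.066 + 3s ≈ 0.066 (Ksp is small, so little additional dissolves).
Ksp ≈ s × (0.066)^3
s = 4.5 × 10^-17 M
Check: 3s = 1.4 × 10^-16 ≪ 0.066, so the approximation is valid.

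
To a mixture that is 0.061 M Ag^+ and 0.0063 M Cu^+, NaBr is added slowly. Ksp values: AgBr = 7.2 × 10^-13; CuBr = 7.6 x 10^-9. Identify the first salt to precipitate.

Precipitation of each salt starts when its ion product equals its Ksp.
For AgBr: 7.2 × 10^-13 = 0.061 × [Br^-]  ⇒  [Br^-] = 1.2 x 10^-11 M.
For CuBr: 7.6 x 10^-9 = 0.0063 × [Br^-]  ⇒  [Br^-] = 1.2 × 10^-6 M.
The salt with the lower threshold [Br^-] precipitates first: AgBr.

AgBr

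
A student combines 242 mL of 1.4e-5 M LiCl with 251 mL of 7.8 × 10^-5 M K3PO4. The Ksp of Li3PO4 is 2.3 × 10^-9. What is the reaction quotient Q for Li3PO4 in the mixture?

Total volume = 242 + 251 = 493 mL.
[Li^+] = 1.4 x 10^-5 × (242/493) = 6.87 x 10^-6 M
[PO4^3-] = 7.8 × 10^-5 × (251/493) = 3.97 x 10^-5 M
Li3PO4(s) ⇌ 3 Li^+(aq) + PO4^3-(aq), so Q = [Li^+]^3[PO4^3-]
Q = (6.87 x 10^-6)^3(3.97 x 10^-5) = 1.3 × 10^-20
Q < Ksp, so no precipitate of Li3PO4 forms.

1.3e-20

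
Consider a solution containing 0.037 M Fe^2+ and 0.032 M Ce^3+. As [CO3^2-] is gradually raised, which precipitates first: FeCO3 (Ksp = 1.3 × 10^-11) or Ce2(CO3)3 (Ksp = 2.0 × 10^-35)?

Ce2(CO3)3

Precipitation of each salt starts when its ion product equals its Ksp.
For FeCO3: 1.3 × 10^-11 = 0.037 × [CO3^2-]  ⇒  [CO3^2-] = 3.5 x 10^-10 M.
For Ce2(CO3)3: 2.0 × 10^-35 = (0.032)^2 × [CO3^2-]^3  ⇒  [CO3^2-] = 2.7 × 10^-11 M.
The salt with the lower threshold [CO3^2-] precipitates first: Ce2(CO3)3.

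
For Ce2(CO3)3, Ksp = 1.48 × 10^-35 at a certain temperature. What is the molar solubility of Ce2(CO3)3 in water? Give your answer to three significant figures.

s = 4.24e-8 M

Ce2(CO3)3(s) ⇌ 2 Ce^3+(aq) + 3 CO3^2-(aq)
Ksp = [Ce^3+]^2[CO3^2-]^3
For each mole of Ce2(CO3)3 that dissolves: [Ce^3+] = 2s, [CO3^2-] = 3s.
Ksp = (2s)^2(3s)^3 = 108s^5
s = (1.48 × 10^-35 / 108)^(1/5) = 4.24 x 10^-8 M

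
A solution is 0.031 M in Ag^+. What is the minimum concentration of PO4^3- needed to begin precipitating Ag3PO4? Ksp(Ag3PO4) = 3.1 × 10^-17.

[PO4^3-] = 1.0e-12 M

Ag3PO4(s) ⇌ 3 Ag^+(aq) + PO4^3-(aq)
Ksp = [Ag^+]^3[PO4^3-]
Precipitation begins when Q = Ksp. With [Ag^+] = 0.031 M:
3.1 × 10^-17 = (0.031)^3 × [PO4^3-]
[PO4^3-] = (3.1 × 10^-17 / 2.98 × 10^-5) = 1.0 x 10^-12 M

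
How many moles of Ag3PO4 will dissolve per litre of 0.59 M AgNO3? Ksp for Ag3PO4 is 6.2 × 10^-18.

s = 3.0e-17 M

Ag3PO4(s) ⇌ 3 Ag^+(aq) + PO4^3-(aq)
Ksp = [Ag^+]^3[PO4^3-]
If s mol/L dissolves here, [Ag^+] = 0.59 + 3s ≈ 0.59, [PO4^3-] = s (since Ag^+ from AgNO3 dominates).
Ksp ≈ (0.59)^3 × s
s = 3.0 × 10^-17 M
Check: 3s = 9.1 x 10^-17 ≪ 0.59, so the approximation is valid.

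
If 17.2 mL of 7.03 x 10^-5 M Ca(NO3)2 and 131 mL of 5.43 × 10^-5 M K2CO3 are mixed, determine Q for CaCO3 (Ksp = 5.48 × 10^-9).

3.92e-10

Total volume = 17.2 + 131 = 148.2 mL.
[Ca^2+] = 7.03 × 10^-5 × (17.2/148.2) = 8.159 × 10^-6 M
[CO3^2-] = 5.43 × 10^-5 × (131/148.2) = 4.800 x 10^-5 M
CaCO3(s) ⇌ Ca^2+ + CO3^2-, so Q = [Ca^2+][CO3^2-]
Q = (8.159 × 10^-6)(4.800 x 10^-5) = 3.92 × 10^-10
Q < Ksp, so no precipitate of CaCO3 forms.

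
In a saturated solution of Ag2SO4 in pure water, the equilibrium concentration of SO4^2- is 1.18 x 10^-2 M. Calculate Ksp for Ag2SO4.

Ksp = 6.57e-6

Ag2SO4(s) ⇌ 2 Ag^+ + SO4^2-
Stoichiometry gives [Ag^+] = (2/1)[SO4^2-] = 2.360 × 10^-2 M.
Ksp = [Ag^+]^2[SO4^2-]
Ksp = (2.360 × 10^-2)^2 × 1.18 × 10^-2 = 6.57 x 10^-6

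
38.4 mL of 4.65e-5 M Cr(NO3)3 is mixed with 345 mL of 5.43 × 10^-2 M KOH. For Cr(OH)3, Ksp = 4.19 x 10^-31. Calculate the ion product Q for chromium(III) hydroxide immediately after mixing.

Q = 5.43 × 10^-10

Total volume = 38.4 + 345 = 383.4 mL.
[Cr^3+] = 4.65 x 10^-5 × (38.4/383.4) = 4.657 × 10^-6 M
[OH^-] = 5.43 × 10^-2 × (345/383.4) = 4.886 x 10^-2 M
Cr(OH)3(s) ⇌ Cr^3+(aq) + 3 OH^-(aq), so Q = [Cr^3+][OH^-]^3
Q = (4.657 × 10^-6)(4.886 x 10^-2)^3 = 5.43 x 10^-10
Q > Ksp, so Cr(OH)3 will precipitate.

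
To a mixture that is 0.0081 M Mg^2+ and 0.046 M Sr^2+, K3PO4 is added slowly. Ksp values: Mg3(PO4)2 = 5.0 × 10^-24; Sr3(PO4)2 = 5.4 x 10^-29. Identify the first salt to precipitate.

Each salt begins to precipitate when Q = Ksp, i.e. when [PO4^3-] reaches its threshold.
For Mg3(PO4)2: 5.0 × 10^-24 = (0.0081)^3 × [PO4^3-]^2  ⇒  [PO4^3-] = 3.1 × 10^-9 M.
For Sr3(PO4)2: 5.4 x 10^-29 = (0.046)^3 × [PO4^3-]^2  ⇒  [PO4^3-] = 7.4 x 10^-13 M.
The salt with the lower threshold [PO4^3-] precipitates first: Sr3(PO4)2.

Sr3(PO4)2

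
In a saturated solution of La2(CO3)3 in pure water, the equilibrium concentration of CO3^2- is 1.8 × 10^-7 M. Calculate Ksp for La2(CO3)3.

La2(CO3)3(s) ⇌ 2 La^3+(aq) + 3 CO3^2-(aq)
Stoichiometry gives [La^3+] = (2/3)[CO3^2-] = 1.20 × 10^-7 M.
Ksp = [La^3+]^2[CO3^2-]^3
Ksp = (1.20 × 10^-7)^2 × (1.8 × 10^-7)^3 = 8.4 × 10^-35

8.4 × 10^-35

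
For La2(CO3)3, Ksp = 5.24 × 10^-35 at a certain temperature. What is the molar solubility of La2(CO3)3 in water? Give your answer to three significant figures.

s ≈ 5.46e-8 M

La2(CO3)3(s) ⇌ 2 La^3+(aq) + 3 CO3^2-(aq)
Ksp = [La^3+]^2[CO3^2-]^3
For each mole of La2(CO3)3 that dissolves: [La^3+] = 2s, [CO3^2-] = 3s.
Ksp = (2s)^2(3s)^3 = 108s^5
s = (5.24 × 10^-35 / 108)^(1/5) = 5.46 x 10^-8 M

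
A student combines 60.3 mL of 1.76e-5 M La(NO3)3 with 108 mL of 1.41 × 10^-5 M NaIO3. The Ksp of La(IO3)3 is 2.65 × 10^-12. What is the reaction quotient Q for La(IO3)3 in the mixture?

4.67 × 10^-21

Total volume = 60.3 + 108 = 168.3 mL.
[La^3+] = 1.76 × 10^-5 × (60.3/168.3) = 6.306 × 10^-6 M
[IO3^-] = 1.41 × 10^-5 × (108/168.3) = 9.048 x 10^-6 M
La(IO3)3(s) ⇌ La^3+(aq) + 3 IO3^-(aq), so Q = [La^3+][IO3^-]^3
Q = (6.306 x 10^-6)(9.048 × 10^-6)^3 = 4.67 x 10^-21
Q < Ksp, so no precipitate of La(IO3)3 forms.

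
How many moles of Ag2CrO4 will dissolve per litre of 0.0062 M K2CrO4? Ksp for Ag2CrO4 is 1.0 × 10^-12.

Ag2CrO4(s) ⇌ 2 Ag^+(aq) + CrO4^2-(aq)
Ksp = [Ag^+]^2[CrO4^2-]
Let s = moles of Ag2CrO4 that dissolve per litre. [Ag^+] = 2s, [CrO4^2-] = 0.0062 + s ≈ 0.0062 (common-ion effect: CrO4^2- is already 0.0062 M).
Ksp ≈ (2s)^2 × 0.0062
s = 6.4 x 10^-6 M
Check: s = 6.4 x 10^-6 ≪ 0.0062, so the approximation is valid.

6.4 x 10^-6 M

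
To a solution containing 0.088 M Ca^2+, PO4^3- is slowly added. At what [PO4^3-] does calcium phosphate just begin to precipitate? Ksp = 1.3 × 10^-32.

[PO4^3-] = 4.4 x 10^-15 M

Ca3(PO4)2(s) <=> 3 Ca^2+(aq) + 2 PO4^3-(aq)
Ksp = [Ca^2+]^3[PO4^3-]^2
Precipitation begins when Q = Ksp. With [Ca^2+] = 0.088 M:
1.3 × 10^-32 = (0.088)^3 × [PO4^3-]^2
[PO4^3-] = (1.3 × 10^-32 / 6.81 x 10^-4)^(1/2) = 4.4 × 10^-15 M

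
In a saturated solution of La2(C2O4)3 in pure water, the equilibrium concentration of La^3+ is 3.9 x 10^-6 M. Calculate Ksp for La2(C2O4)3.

Ksp = 3.0 × 10^-27

La2(C2O4)3(s) ⇌ 2 La^3+ + 3 C2O4^2-
Stoichiometry gives [C2O4^2-] = (3/2)[La^3+] = 5.85 x 10^-6 M.
Ksp = [La^3+]^2[C2O4^2-]^3
Ksp = (3.9 × 10^-6)^2 × (5.85 × 10^-6)^3 = 3.0 x 10^-27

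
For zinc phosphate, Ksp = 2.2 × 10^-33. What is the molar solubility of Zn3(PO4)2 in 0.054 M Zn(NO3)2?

Zn3(PO4)2(s) <=> 3 Zn^2+ + 2 PO4^3-
Ksp = [Zn^2+]^3[PO4^3-]^2
If s mol/L dissolves here, [Zn^2+] = 0.054 + 3s ≈ 0.054, [PO4^3-] = 2s (Ksp is small, so little additional dissolves).
Ksp ≈ (0.054)^3 × (2s)^2
s = 1.9 × 10^-15 M
Check: 3s = 5.6 × 10^-15 ≪ 0.054, so the approximation is valid.

s ≈ 1.9 x 10^-15 M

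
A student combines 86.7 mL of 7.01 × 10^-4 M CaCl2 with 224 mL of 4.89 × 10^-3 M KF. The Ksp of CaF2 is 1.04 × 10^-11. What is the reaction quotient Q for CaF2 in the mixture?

Q = 2.43 × 10^-9

Total volume = 86.7 + 224 = 310.7 mL.
[Ca^2+] = 7.01 × 10^-4 × (86.7/310.7) = 1.956 × 10^-4 M
[F^-] = 4.89 × 10^-3 × (224/310.7) = 3.525 × 10^-3 M
CaF2(s) <=> Ca^2+(aq) + 2 F^-(aq), so Q = [Ca^2+][F^-]^2
Q = (1.956 × 10^-4)(3.525 × 10^-3)^2 = 2.43 x 10^-9
Q > Ksp, so CaF2 will precipitate.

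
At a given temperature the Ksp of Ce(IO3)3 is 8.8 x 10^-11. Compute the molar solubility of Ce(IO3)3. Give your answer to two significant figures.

Ce(IO3)3(s) ⇌ Ce^3+(aq) + 3 IO3^-(aq)
Ksp = [Ce^3+][IO3^-]^3
With molar solubility s: [Ce^3+] = s, [IO3^-] = 3s.
So Ksp = s × (3s)^3 = 27s^4
s^4 = 8.8 x 10^-11 / 27, so s = 1.3 x 10^-3 M

1.3 × 10^-3 M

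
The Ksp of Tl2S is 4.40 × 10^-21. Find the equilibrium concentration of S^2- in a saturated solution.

Tl2S(s) ⇌ 2 Tl^+(aq) + S^2-(aq)
Ksp = [Tl^+]^2[S^2-]
If s mol/L of Tl2S dissolves, [Tl^+] = 2s and [S^2-] = s.
So Ksp = (2s)^2 × s = 4s^3
Solving, s = (4.40 × 10^-21/4)^(1/3) = 1.032 × 10^-7 M
[S^2-] = s = 1.03 × 10^-7 M

1.03 × 10^-7 M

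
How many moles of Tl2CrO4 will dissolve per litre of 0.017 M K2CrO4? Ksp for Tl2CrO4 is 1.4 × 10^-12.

Tl2CrO4(s) ⇌ 2 Tl^+(aq) + CrO4^2-(aq)
Ksp = [Tl^+]^2[CrO4^2-]
Let s = moles of Tl2CrO4 that dissolve per litre. [Tl^+] = 2s, [CrO4^2-] = 0.017 + s ≈ 0.017 (since CrO4^2- from K2CrO4 dominates).
Ksp ≈ (2s)^2 × 0.017
s = 4.5 x 10^-6 M
Check: s = 4.5 x 10^-6 ≪ 0.017, so the approximation is valid.

s = 4.5 × 10^-6 M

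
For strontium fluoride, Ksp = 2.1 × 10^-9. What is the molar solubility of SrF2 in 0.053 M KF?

s ≈ 7.5 × 10^-7 M

SrF2(s) ⇌ Sr^2+ + 2 F^-
Ksp = [Sr^2+][F^-]^2
Let s = moles of SrF2 that dissolve per litre. [Sr^2+] = s, [F^-] = 0.053 + 2s ≈ 0.053 (since F^- from KF dominates).
Ksp ≈ s × (0.053)^2
s = 7.5 × 10^-7 M
Check: 2s = 1.5 × 10^-6 ≪ 0.053, so the approximation is valid.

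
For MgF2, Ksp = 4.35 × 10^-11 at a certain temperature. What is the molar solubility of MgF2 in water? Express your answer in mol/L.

MgF2(s) ⇌ Mg^2+ + 2 F^-
Ksp = [Mg^2+][F^-]^2
Let s = molar solubility. Then [Mg^2+] = s and [F^-] = 2s.
So Ksp = s × (2s)^2 = 4s^3
s = (4.35 × 10^-11 / 4)^(1/3) = 2.22 x 10^-4 M

s = 2.22 × 10^-4 M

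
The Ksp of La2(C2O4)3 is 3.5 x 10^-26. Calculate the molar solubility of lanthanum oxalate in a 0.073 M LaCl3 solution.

La2(C2O4)3(s) <=> 2 La^3+(aq) + 3 C2O4^2-(aq)
Ksp = [La^3+]^2[C2O4^2-]^3
Let s = moles of La2(C2O4)3 that dissolve per litre. [La^3+] = 0.073 + 2s ≈ 0.073, [C2O4^2-] = 3s (common-ion effect: La^3+ is already 0.073 M).
Ksp ≈ (0.073)^2 × (3s)^3
s = 6.2 × 10^-9 M
Check: 2s = 1.2 × 10^-8 ≪ 0.073, so the approximation is valid.

6.2e-9 M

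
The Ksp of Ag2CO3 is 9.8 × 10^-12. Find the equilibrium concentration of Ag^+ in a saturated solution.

Ag2CO3(s) ⇌ 2 Ag^+(aq) + CO3^2-(aq)
Ksp = [Ag^+]^2[CO3^2-]
Let s = molar solubility. Then [Ag^+] = 2s and [CO3^2-] = s.
Substituting: Ksp = (2s)^2s = 4s^3
s = (9.8 × 10^-12 / 4)^(1/3) = 1.35 x 10^-4 M
[Ag^+] = 2s = 2.7 × 10^-4 M

[Ag^+] ≈ 2.7e-4 M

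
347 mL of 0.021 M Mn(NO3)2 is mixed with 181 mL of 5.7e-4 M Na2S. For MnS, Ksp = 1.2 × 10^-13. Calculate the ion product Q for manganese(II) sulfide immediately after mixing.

Total volume = 347 + 181 = 528 mL.
[Mn^2+] = 2.1 × 10^-2 × (347/528) = 1.38 × 10^-2 M
[S^2-] = 5.7 x 10^-4 × (181/528) = 1.95 × 10^-4 M
MnS(s) <=> Mn^2+(aq) + S^2-(aq), so Q = [Mn^2+][S^2-]
Q = (1.38 x 10^-2)(1.95 x 10^-4) = 2.7 × 10^-6
Q > Ksp, so MnS will precipitate.

Q ≈ 2.7 × 10^-6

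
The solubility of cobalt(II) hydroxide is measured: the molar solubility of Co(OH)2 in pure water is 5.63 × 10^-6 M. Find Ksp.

Co(OH)2(s) ⇌ Co^2+(aq) + 2 OH^-(aq)
If s mol/L of Co(OH)2 dissolves, [Co^2+] = s and [OH^-] = 2s.
Ksp = [Co^2+][OH^-]^2
So Ksp = s × (2s)^2 = 4s^3
Ksp = 4 × (5.63 × 10^-6)^3 = 7.14 × 10^-16

7.14 x 10^-16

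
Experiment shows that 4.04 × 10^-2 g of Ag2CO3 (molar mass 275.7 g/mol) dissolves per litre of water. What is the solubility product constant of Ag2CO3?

1.26e-11

Molar solubility s = (4.04 × 10^-2 g/L) / (275.7 g/mol) = 1.465 x 10^-4 M.
Ag2CO3(s) ⇌ 2 Ag^+(aq) + CO3^2-(aq)
Let s = molar solubility. Then [Ag^+] = 2s and [CO3^2-] = s.
Ksp = [Ag^+]^2[CO3^2-]
Substituting: Ksp = (2s)^2s = 4s^3
Ksp = 4 × (1.465 × 10^-4)^3 = 1.26 × 10^-11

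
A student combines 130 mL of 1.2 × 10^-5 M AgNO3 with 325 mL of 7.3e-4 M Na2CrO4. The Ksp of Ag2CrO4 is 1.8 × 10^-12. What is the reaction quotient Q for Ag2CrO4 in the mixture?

6.1 x 10^-15

Total volume = 130 + 325 = 455 mL.
[Ag^+] = 1.2 × 10^-5 × (130/455) = 3.43 × 10^-6 M
[CrO4^2-] = 7.3 x 10^-4 × (325/455) = 5.21 × 10^-4 M
Ag2CrO4(s) ⇌ 2 Ag^+ + CrO4^2-, so Q = [Ag^+]^2[CrO4^2-]
Q = (3.43 x 10^-6)^2(5.21 × 10^-4) = 6.1 x 10^-15
Q < Ksp, so no precipitate of Ag2CrO4 forms.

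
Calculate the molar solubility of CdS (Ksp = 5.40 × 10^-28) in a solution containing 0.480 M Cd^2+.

s ≈ 1.13 x 10^-27 M

CdS(s) ⇌ Cd^2+ + S^2-
Ksp = [Cd^2+][S^2-]
Let s be the molar solubility in this solution. [Cd^2+] = 0.480 + s ≈ 0.480, [S^2-] = s (common-ion effect: Cd^2+ is already 0.480 M).
Ksp ≈ 0.480 × s
s = 1.13 × 10^-27 M
Check: s = 1.1 × 10^-27 ≪ 0.480, so the approximation is valid.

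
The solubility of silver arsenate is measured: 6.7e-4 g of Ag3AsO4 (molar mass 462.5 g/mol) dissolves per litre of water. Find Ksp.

Molar solubility s = (6.7 × 10^-4 g/L) / (462.5 g/mol) = 1.45 x 10^-6 M.
Ag3AsO4(s) ⇌ 3 Ag^+ + AsO4^3-
With molar solubility s: [Ag^+] = 3s, [AsO4^3-] = s.
Ksp = [Ag^+]^3[AsO4^3-]
Substituting: Ksp = (3s)^3s = 27s^4
With s = 1.45 × 10^-6: Ksp = 1.2 x 10^-22

Ksp = 1.2 × 10^-22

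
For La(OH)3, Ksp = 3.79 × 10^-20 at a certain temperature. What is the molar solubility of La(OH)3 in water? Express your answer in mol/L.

La(OH)3(s) ⇌ La^3+ + 3 OH^-
Ksp = [La^3+][OH^-]^3
If s mol/L of La(OH)3 dissolves, [La^3+] = s and [OH^-] = 3s.
Ksp = s(3s)^3 = 27s^4
s^4 = 3.79 × 10^-20 / 27, so s = 6.12 × 10^-6 M

s = 6.12 x 10^-6 M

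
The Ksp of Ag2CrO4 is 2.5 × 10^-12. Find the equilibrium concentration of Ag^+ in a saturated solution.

1.7 × 10^-4 M

Ag2CrO4(s) <=> 2 Ag^+(aq) + CrO4^2-(aq)
Ksp = [Ag^+]^2[CrO4^2-]
If s mol/L of Ag2CrO4 dissolves, [Ag^+] = 2s and [CrO4^2-] = s.
Ksp = (2s)^2s = 4s^3
s = (2.5 × 10^-12 / 4)^(1/3) = 8.55 × 10^-5 M
[Ag^+] = 2s = 1.7 x 10^-4 M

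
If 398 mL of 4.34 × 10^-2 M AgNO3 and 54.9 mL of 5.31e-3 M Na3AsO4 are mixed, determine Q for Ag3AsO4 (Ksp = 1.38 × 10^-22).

3.57 × 10^-8

Total volume = 398 + 54.9 = 452.9 mL.
[Ag^+] = 4.34 × 10^-2 × (398/452.9) = 3.814 × 10^-2 M
[AsO4^3-] = 5.31 x 10^-3 × (54.9/452.9) = 6.437 × 10^-4 M
Ag3AsO4(s) <=> 3 Ag^+(aq) + AsO4^3-(aq), so Q = [Ag^+]^3[AsO4^3-]
Q = (3.814 × 10^-2)^3(6.437 × 10^-4) = 3.57 × 10^-8
Q > Ksp, so Ag3AsO4 will precipitate.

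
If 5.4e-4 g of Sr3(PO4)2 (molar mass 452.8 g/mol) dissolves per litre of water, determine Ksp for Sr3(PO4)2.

Ksp = 2.6 × 10^-28

Molar solubility s = (5.4 x 10^-4 g/L) / (452.8 g/mol) = 1.19 × 10^-6 M.
Sr3(PO4)2(s) ⇌ 3 Sr^2+(aq) + 2 PO4^3-(aq)
Let s = molar solubility. Then [Sr^2+] = 3s and [PO4^3-] = 2s.
Ksp = [Sr^2+]^3[PO4^3-]^2
So Ksp = (3s)^3 × (2s)^2 = 108s^5
Ksp = 108 × (1.19 x 10^-6)^5 = 2.6 × 10^-28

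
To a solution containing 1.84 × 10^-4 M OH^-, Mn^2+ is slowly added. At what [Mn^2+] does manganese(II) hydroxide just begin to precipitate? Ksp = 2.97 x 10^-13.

Mn(OH)2(s) ⇌ Mn^2+(aq) + 2 OH^-(aq)
Ksp = [Mn^2+][OH^-]^2
Precipitation begins when Q = Ksp. With [OH^-] = 1.84 × 10^-4 M:
2.97 x 10^-13 = (1.84 × 10^-4)^2 × [Mn^2+]
[Mn^2+] = (2.97 x 10^-13 / 3.386 × 10^-8) = 8.77 × 10^-6 M

[Mn^2+] ≈ 8.77e-6 M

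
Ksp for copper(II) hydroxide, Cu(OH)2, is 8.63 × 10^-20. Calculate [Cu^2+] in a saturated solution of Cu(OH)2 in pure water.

Cu(OH)2(s) <=> Cu^2+(aq) + 2 OH^-(aq)
Ksp = [Cu^2+][OH^-]^2
Let s = molar solubility. Then [Cu^2+] = s and [OH^-] = 2s.
Ksp = s(2s)^2 = 4s^3
s = (8.63 × 10^-20 / 4)^(1/3) = 2.784 × 10^-7 M
[Cu^2+] = s = 2.78 x 10^-7 M

[Cu^2+] = 2.78e-7 M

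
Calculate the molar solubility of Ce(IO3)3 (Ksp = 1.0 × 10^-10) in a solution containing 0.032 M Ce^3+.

Ce(IO3)3(s) ⇌ Ce^3+(aq) + 3 IO3^-(aq)
Ksp = [Ce^3+][IO3^-]^3
Let s = moles of Ce(IO3)3 that dissolve per litre. [Ce^3+] = 0.032 + s ≈ 0.032, [IO3^-] = 3s (common-ion effect: Ce^3+ is already 0.032 M).
Ksp ≈ 0.032 × (3s)^3
s = 4.9 x 10^-4 M
Check: s = 4.9 × 10^-4 ≪ 0.032, so the approximation is valid.

s ≈ 4.9e-4 M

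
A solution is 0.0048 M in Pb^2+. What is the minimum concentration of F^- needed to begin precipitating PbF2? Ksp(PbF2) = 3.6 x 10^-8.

2.7 x 10^-3 M

PbF2(s) ⇌ Pb^2+ + 2 F^-
Ksp = [Pb^2+][F^-]^2
Precipitation begins when Q = Ksp. With [Pb^2+] = 0.0048 M:
3.6 x 10^-8 = (0.0048) × [F^-]^2
[F^-] = (3.6 x 10^-8 / 4.8 x 10^-3)^(1/2) = 2.7 × 10^-3 M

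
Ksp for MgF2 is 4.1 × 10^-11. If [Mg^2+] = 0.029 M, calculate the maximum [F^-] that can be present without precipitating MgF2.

MgF2(s) ⇌ Mg^2+(aq) + 2 F^-(aq)
Ksp = [Mg^2+][F^-]^2
Precipitation begins when Q = Ksp. With [Mg^2+] = 0.029 M:
4.1 × 10^-11 = (0.029) × [F^-]^2
[F^-] = (4.1 × 10^-11 / 2.9 × 10^-2)^(1/2) = 3.8 × 10^-5 M

[F^-] = 3.8e-5 M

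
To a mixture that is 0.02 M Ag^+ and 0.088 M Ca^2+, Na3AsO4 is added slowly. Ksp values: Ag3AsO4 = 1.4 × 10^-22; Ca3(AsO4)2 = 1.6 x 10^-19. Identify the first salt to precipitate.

Ag3AsO4

Precipitation of each salt starts when its ion product equals its Ksp.
For Ag3AsO4: 1.4 × 10^-22 = (0.02)^3 × [AsO4^3-]  ⇒  [AsO4^3-] = 1.8 × 10^-17 M.
For Ca3(AsO4)2: 1.6 x 10^-19 = (0.088)^3 × [AsO4^3-]^2  ⇒  [AsO4^3-] = 1.5 x 10^-8 M.
The salt with the lower threshold [AsO4^3-] precipitates first: Ag3AsO4.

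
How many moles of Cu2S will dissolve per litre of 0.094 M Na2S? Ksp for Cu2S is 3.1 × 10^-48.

Cu2S(s) ⇌ 2 Cu^+ + S^2-
Ksp = [Cu^+]^2[S^2-]
Let s be the molar solubility in this solution. [Cu^+] = 2s, [S^2-] = 0.094 + s ≈ 0.094 (Ksp is small, so little additional dissolves).
Ksp ≈ (2s)^2 × 0.094
s = 2.9 × 10^-24 M
Check: s = 2.9 × 10^-24 ≪ 0.094, so the approximation is valid.

2.9e-24 M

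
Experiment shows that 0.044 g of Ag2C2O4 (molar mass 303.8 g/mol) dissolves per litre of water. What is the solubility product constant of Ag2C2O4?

Molar solubility s = (4.4 × 10^-2 g/L) / (303.8 g/mol) = 1.45 x 10^-4 M.
Ag2C2O4(s) <=> 2 Ag^+ + C2O4^2-
For each mole of Ag2C2O4 that dissolves: [Ag^+] = 2s, [C2O4^2-] = s.
Ksp = [Ag^+]^2[C2O4^2-]
Substituting: Ksp = (2s)^2s = 4s^3
Ksp = 4 × (1.45 × 10^-4)^3 = 1.2 × 10^-11

1.2e-11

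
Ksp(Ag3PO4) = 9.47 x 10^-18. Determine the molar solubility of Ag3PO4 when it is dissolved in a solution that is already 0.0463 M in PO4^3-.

1.96 x 10^-6 M

Ag3PO4(s) <=> 3 Ag^+(aq) + PO4^3-(aq)
Ksp = [Ag^+]^3[PO4^3-]
If s mol/L dissolves here, [Ag^+] = 3s, [PO4^3-] = 0.0463 + s ≈ 0.0463 (since the PO4^3- already present dominates).
Ksp ≈ (3s)^3 × 0.0463
s = 1.96 × 10^-6 M
Check: s = 2.0 x 10^-6 ≪ 0.0463, so the approximation is valid.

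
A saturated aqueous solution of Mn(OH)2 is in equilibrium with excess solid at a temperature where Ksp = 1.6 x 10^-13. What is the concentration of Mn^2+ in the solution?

Mn(OH)2(s) ⇌ Mn^2+(aq) + 2 OH^-(aq)
Ksp = [Mn^2+][OH^-]^2
Let s = molar solubility. Then [Mn^2+] = s and [OH^-] = 2s.
So Ksp = s × (2s)^2 = 4s^3
s^3 = 1.6 x 10^-13 / 4, so s = 3.42 × 10^-5 M
[Mn^2+] = s = 3.4 × 10^-5 M

[Mn^2+] = 3.4e-5 M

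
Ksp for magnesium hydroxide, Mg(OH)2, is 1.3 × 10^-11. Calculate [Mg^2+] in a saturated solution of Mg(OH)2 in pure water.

Mg(OH)2(s) <=> Mg^2+(aq) + 2 OH^-(aq)
Ksp = [Mg^2+][OH^-]^2
If s mol/L of Mg(OH)2 dissolves, [Mg^2+] = s and [OH^-] = 2s.
Substituting: Ksp = s(2s)^2 = 4s^3
Solving, s = (1.3 × 10^-11/4)^(1/3) = 1.48 × 10^-4 M
[Mg^2+] = s = 1.5 × 10^-4 M

[Mg^2+] = 1.5 × 10^-4 M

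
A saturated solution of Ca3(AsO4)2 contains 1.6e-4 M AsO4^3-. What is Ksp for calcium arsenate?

Ca3(AsO4)2(s) ⇌ 3 Ca^2+ + 2 AsO4^3-
Stoichiometry gives [Ca^2+] = (3/2)[AsO4^3-] = 2.40 × 10^-4 M.
Ksp = [Ca^2+]^3[AsO4^3-]^2
Ksp = (2.40 × 10^-4)^3 × (1.6 x 10^-4)^2 = 3.5 x 10^-19

Ksp = 3.5 x 10^-19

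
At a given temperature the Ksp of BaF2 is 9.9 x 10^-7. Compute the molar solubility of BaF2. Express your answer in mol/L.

s ≈ 6.3 × 10^-3 M

BaF2(s) ⇌ Ba^2+ + 2 F^-
Ksp = [Ba^2+][F^-]^2
With molar solubility s: [Ba^2+] = s, [F^-] = 2s.
So Ksp = s × (2s)^2 = 4s^3
s^3 = 9.9 x 10^-7 / 4, so s = 6.3 × 10^-3 M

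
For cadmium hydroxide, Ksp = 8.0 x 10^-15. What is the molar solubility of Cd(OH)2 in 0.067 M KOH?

Cd(OH)2(s) ⇌ Cd^2+ + 2 OH^-
Ksp = [Cd^2+][OH^-]^2
If s mol/L dissolves here, [Cd^2+] = s, [OH^-] = 0.067 + 2s ≈ 0.067 (since OH^- from KOH dominates).
Ksp ≈ s × (0.067)^2
s = 1.8 × 10^-12 M
Check: 2s = 3.6 x 10^-12 ≪ 0.067, so the approximation is valid.

s = 1.8e-12 M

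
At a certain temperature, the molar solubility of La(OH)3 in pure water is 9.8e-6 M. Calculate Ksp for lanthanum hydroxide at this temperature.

La(OH)3(s) ⇌ La^3+ + 3 OH^-
If s mol/L of La(OH)3 dissolves, [La^3+] = s and [OH^-] = 3s.
Ksp = [La^3+][OH^-]^3
So Ksp = s × (3s)^3 = 27s^4
Ksp = 27 × (9.8 × 10^-6)^4 = 2.5 x 10^-19

Ksp = 2.5 × 10^-19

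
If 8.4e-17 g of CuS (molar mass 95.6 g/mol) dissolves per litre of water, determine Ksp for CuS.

Molar solubility s = (8.4 x 10^-17 g/L) / (95.6 g/mol) = 8.79 × 10^-19 M.
CuS(s) ⇌ Cu^2+(aq) + S^2-(aq)
For each mole of CuS that dissolves: [Cu^2+] = s, [S^2-] = s.
Ksp = [Cu^2+][S^2-]
Ksp = (s)(s) = s^2
With s = 8.79 x 10^-19: Ksp = 7.7 × 10^-37

Ksp ≈ 7.7 × 10^-37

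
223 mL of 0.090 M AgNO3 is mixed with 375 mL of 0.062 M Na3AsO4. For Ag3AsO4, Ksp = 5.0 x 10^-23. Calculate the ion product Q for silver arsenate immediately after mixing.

Total volume = 223 + 375 = 598 mL.
[Ag^+] = 9.0 x 10^-2 × (223/598) = 3.36 × 10^-2 M
[AsO4^3-] = 6.2 x 10^-2 × (375/598) = 3.89 x 10^-2 M
Ag3AsO4(s) <=> 3 Ag^+ + AsO4^3-, so Q = [Ag^+]^3[AsO4^3-]
Q = (3.36 × 10^-2)^3(3.89 x 10^-2) = 1.5 × 10^-6
Q > Ksp, so Ag3AsO4 will precipitate.

Q = 1.5e-6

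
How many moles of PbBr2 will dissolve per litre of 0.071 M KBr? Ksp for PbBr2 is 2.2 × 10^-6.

4.4 x 10^-4 M

PbBr2(s) ⇌ Pb^2+(aq) + 2 Br^-(aq)
Ksp = [Pb^2+][Br^-]^2
Let s be the molar solubility in this solution. [Pb^2+] = s, [Br^-] = 0.071 + 2s ≈ 0.071 (Ksp is small, so little additional dissolves).
Ksp ≈ s × (0.071)^2
s = 4.4 × 10^-4 M
Check: 2s = 8.7 x 10^-4 ≪ 0.071, so the approximation is valid.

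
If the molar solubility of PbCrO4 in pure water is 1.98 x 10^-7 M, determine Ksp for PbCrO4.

Ksp = 3.92 x 10^-14

PbCrO4(s) ⇌ Pb^2+(aq) + CrO4^2-(aq)
If s mol/L of PbCrO4 dissolves, [Pb^2+] = s and [CrO4^2-] = s.
Ksp = [Pb^2+][CrO4^2-]
Ksp = s × s = s^2
With s = 1.98 × 10^-7: Ksp = 3.92 × 10^-14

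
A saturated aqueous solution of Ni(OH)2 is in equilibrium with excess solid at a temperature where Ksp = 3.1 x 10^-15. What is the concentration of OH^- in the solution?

[OH^-] ≈ 1.8e-5 M

Ni(OH)2(s) ⇌ Ni^2+ + 2 OH^-
Ksp = [Ni^2+][OH^-]^2
Let s = molar solubility. Then [Ni^2+] = s and [OH^-] = 2s.
So Ksp = s × (2s)^2 = 4s^3
Solving, s = (3.1 x 10^-15/4)^(1/3) = 9.19 × 10^-6 M
[OH^-] = 2s = 1.8 × 10^-5 M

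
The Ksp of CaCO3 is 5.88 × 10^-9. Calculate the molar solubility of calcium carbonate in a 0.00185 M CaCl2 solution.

s ≈ 3.18 × 10^-6 M

CaCO3(s) ⇌ Ca^2+ + CO3^2-
Ksp = [Ca^2+][CO3^2-]
Let s = moles of CaCO3 that dissolve per litre. [Ca^2+] = 0.00185 + s ≈ 0.00185, [CO3^2-] = s (common-ion effect: Ca^2+ is already 0.00185 M).
Ksp ≈ 0.00185 × s
s = 3.18 × 10^-6 M
Check: s = 3.2 × 10^-6 ≪ 0.00185, so the approximation is valid.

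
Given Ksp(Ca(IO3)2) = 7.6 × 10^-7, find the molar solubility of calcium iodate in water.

Ca(IO3)2(s) ⇌ Ca^2+ + 2 IO3^-
Ksp = [Ca^2+][IO3^-]^2
Let s = molar solubility. Then [Ca^2+] = s and [IO3^-] = 2s.
Ksp = s(2s)^2 = 4s^3
s^3 = 7.6 × 10^-7 / 4, so s = 5.7 × 10^-3 M

s = 5.7 x 10^-3 M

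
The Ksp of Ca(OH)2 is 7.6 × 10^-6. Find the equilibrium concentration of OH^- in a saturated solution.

Ca(OH)2(s) ⇌ Ca^2+ + 2 OH^-
Ksp = [Ca^2+][OH^-]^2
For each mole of Ca(OH)2 that dissolves: [Ca^2+] = s, [OH^-] = 2s.
Ksp = s(2s)^2 = 4s^3
Solving, s = (7.6 × 10^-6/4)^(1/3) = 1.24 x 10^-2 M
[OH^-] = 2s = 2.5 × 10^-2 M

2.5e-2 M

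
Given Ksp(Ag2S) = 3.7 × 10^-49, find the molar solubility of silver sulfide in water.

s ≈ 4.5 x 10^-17 M

Ag2S(s) ⇌ 2 Ag^+ + S^2-
Ksp = [Ag^+]^2[S^2-]
Let s = molar solubility. Then [Ag^+] = 2s and [S^2-] = s.
So Ksp = (2s)^2 × s = 4s^3
s^3 = 3.7 × 10^-49 / 4, so s = 4.5 x 10^-17 M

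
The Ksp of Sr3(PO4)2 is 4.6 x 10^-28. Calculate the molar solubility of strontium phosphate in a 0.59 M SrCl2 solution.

s ≈ 2.4 × 10^-14 M

Sr3(PO4)2(s) <=> 3 Sr^2+(aq) + 2 PO4^3-(aq)
Ksp = [Sr^2+]^3[PO4^3-]^2
If s mol/L dissolves here, [Sr^2+] = 0.59 + 3s ≈ 0.59, [PO4^3-] = 2s (common-ion effect: Sr^2+ is already 0.59 M).
Ksp ≈ (0.59)^3 × (2s)^2
s = 2.4 × 10^-14 M
Check: 3s = 7.1 x 10^-14 ≪ 0.59, so the approximation is valid.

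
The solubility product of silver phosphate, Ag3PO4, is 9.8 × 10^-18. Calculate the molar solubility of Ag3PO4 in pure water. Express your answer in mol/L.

s = 2.5 x 10^-5 M

Ag3PO4(s) <=> 3 Ag^+ + PO4^3-
Ksp = [Ag^+]^3[PO4^3-]
Let s = molar solubility. Then [Ag^+] = 3s and [PO4^3-] = s.
So Ksp = (3s)^3 × s = 27s^4
s = (9.8 × 10^-18 / 27)^(1/4) = 2.5 × 10^-5 M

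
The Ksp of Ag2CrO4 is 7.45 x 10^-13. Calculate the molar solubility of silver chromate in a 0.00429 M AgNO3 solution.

Ag2CrO4(s) ⇌ 2 Ag^+ + CrO4^2-
Ksp = [Ag^+]^2[CrO4^2-]
If s mol/L dissolves here, [Ag^+] = 0.00429 + 2s ≈ 0.00429, [CrO4^2-] = s (common-ion effect: Ag^+ is already 0.00429 M).
Ksp ≈ (0.00429)^2 × s
s = 4.05 × 10^-8 M
Check: 2s = 8.1 × 10^-8 ≪ 0.00429, so the approximation is valid.

s = 4.05 x 10^-8 M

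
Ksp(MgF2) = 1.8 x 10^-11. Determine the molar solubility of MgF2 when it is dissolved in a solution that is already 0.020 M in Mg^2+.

1.5e-5 M

MgF2(s) ⇌ Mg^2+ + 2 F^-
Ksp = [Mg^2+][F^-]^2
Let s be the molar solubility in this solution. [Mg^2+] = 0.020 + s ≈ 0.020, [F^-] = 2s (since the Mg^2+ already present dominates).
Ksp ≈ 0.020 × (2s)^2
s = 1.5 × 10^-5 M
Check: s = 1.5 × 10^-5 ≪ 0.020, so the approximation is valid.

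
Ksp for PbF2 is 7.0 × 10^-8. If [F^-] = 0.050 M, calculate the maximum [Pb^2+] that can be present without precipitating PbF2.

[Pb^2+] = 2.8 x 10^-5 M

PbF2(s) ⇌ Pb^2+(aq) + 2 F^-(aq)
Ksp = [Pb^2+][F^-]^2
Precipitation begins when Q = Ksp. With [F^-] = 0.050 M:
7.0 × 10^-8 = (0.050)^2 × [Pb^2+]
[Pb^2+] = (7.0 × 10^-8 / 2.50 × 10^-3) = 2.8 × 10^-5 M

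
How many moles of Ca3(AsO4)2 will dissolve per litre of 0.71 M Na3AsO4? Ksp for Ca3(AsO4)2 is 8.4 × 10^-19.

s = 4.0 × 10^-7 M

Ca3(AsO4)2(s) <=> 3 Ca^2+(aq) + 2 AsO4^3-(aq)
Ksp = [Ca^2+]^3[AsO4^3-]^2
Let s be the molar solubility in this solution. [Ca^2+] = 3s, [AsO4^3-] = 0.71 + 2s ≈ 0.71 (since AsO4^3- from Na3AsO4 dominates).
Ksp ≈ (3s)^3 × (0.71)^2
s = 4.0 x 10^-7 M
Check: 2s = 7.9 × 10^-7 ≪ 0.71, so the approximation is valid.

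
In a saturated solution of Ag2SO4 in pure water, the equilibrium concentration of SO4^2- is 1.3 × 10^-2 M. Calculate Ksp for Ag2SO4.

Ag2SO4(s) ⇌ 2 Ag^+(aq) + SO4^2-(aq)
Stoichiometry gives [Ag^+] = (2/1)[SO4^2-] = 2.60 x 10^-2 M.
Ksp = [Ag^+]^2[SO4^2-]
Ksp = (2.60 × 10^-2)^2 × 1.3 × 10^-2 = 8.8 × 10^-6

8.8 × 10^-6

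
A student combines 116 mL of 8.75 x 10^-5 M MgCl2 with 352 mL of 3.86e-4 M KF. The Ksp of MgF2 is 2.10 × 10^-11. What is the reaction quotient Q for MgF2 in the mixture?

1.83 × 10^-12

Total volume = 116 + 352 = 468 mL.
[Mg^2+] = 8.75 × 10^-5 × (116/468) = 2.169 x 10^-5 M
[F^-] = 3.86 x 10^-4 × (352/468) = 2.903 x 10^-4 M
MgF2(s) <=> Mg^2+ + 2 F^-, so Q = [Mg^2+][F^-]^2
Q = (2.169 × 10^-5)(2.903 × 10^-4)^2 = 1.83 × 10^-12
Q < Ksp, so no precipitate of MgF2 forms.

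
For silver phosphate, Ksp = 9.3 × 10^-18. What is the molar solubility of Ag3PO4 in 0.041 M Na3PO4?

s ≈ 2.0e-6 M

Ag3PO4(s) <=> 3 Ag^+(aq) + PO4^3-(aq)
Ksp = [Ag^+]^3[PO4^3-]
If s mol/L dissolves here, [Ag^+] = 3s, [PO4^3-] = 0.041 + s ≈ 0.041 (common-ion effect: PO4^3- is already 0.041 M).
Ksp ≈ (3s)^3 × 0.041
s = 2.0 x 10^-6 M
Check: s = 2.0 × 10^-6 ≪ 0.041, so the approximation is valid.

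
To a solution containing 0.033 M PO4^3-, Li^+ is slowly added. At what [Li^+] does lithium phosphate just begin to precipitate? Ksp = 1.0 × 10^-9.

Li3PO4(s) ⇌ 3 Li^+ + PO4^3-
Ksp = [Li^+]^3[PO4^3-]
Precipitation begins when Q = Ksp. With [PO4^3-] = 0.033 M:
1.0 × 10^-9 = (0.033) × [Li^+]^3
[Li^+] = (1.0 × 10^-9 / 3.3 × 10^-2)^(1/3) = 3.1 × 10^-3 M

[Li^+] ≈ 3.1 × 10^-3 M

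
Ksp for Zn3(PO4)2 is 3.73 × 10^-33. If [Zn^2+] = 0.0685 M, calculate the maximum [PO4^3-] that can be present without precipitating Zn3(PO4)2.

Zn3(PO4)2(s) <=> 3 Zn^2+ + 2 PO4^3-
Ksp = [Zn^2+]^3[PO4^3-]^2
Precipitation begins when Q = Ksp. With [Zn^2+] = 0.0685 M:
3.73 × 10^-33 = (0.0685)^3 × [PO4^3-]^2
[PO4^3-] = (3.73 × 10^-33 / 3.214 × 10^-4)^(1/2) = 3.41 × 10^-15 M

3.41e-15 M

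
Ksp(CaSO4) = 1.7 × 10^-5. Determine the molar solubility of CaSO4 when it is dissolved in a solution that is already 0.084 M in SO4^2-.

CaSO4(s) ⇌ Ca^2+ + SO4^2-
Ksp = [Ca^2+][SO4^2-]
Let s be the molar solubility in this solution. [Ca^2+] = s, [SO4^2-] = 0.084 + s ≈ 0.084 (Ksp is small, so little additional dissolves).
Ksp ≈ s × 0.084
s = 2.0 × 10^-4 M
Check: s = 2.0 x 10^-4 ≪ 0.084, so the approximation is valid.

s ≈ 2.0 × 10^-4 M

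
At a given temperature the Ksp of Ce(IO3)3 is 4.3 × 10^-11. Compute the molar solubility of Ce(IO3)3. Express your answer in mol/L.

s = 1.1 × 10^-3 M

Ce(IO3)3(s) <=> Ce^3+(aq) + 3 IO3^-(aq)
Ksp = [Ce^3+][IO3^-]^3
For each mole of Ce(IO3)3 that dissolves: [Ce^3+] = s, [IO3^-] = 3s.
Substituting: Ksp = s(3s)^3 = 27s^4
s = (4.3 × 10^-11 / 27)^(1/4) = 1.1 x 10^-3 M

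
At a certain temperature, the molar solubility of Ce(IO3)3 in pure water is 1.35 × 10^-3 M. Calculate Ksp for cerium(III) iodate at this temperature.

Ksp ≈ 8.97 x 10^-11

Ce(IO3)3(s) ⇌ Ce^3+(aq) + 3 IO3^-(aq)
If s mol/L of Ce(IO3)3 dissolves, [Ce^3+] = s and [IO3^-] = 3s.
Ksp = [Ce^3+][IO3^-]^3
Ksp = s(3s)^3 = 27s^4
With s = 1.35 x 10^-3: Ksp = 8.97 × 10^-11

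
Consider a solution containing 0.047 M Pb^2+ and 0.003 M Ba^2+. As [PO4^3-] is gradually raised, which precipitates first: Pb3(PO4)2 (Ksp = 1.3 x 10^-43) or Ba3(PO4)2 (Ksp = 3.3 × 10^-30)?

Precipitation of each salt starts when its ion product equals its Ksp.
For Pb3(PO4)2: 1.3 x 10^-43 = (0.047)^3 × [PO4^3-]^2  ⇒  [PO4^3-] = 3.5 × 10^-20 M.
For Ba3(PO4)2: 3.3 × 10^-30 = (0.003)^3 × [PO4^3-]^2  ⇒  [PO4^3-] = 1.1 x 10^-11 M.
The salt with the lower threshold [PO4^3-] precipitates first: Pb3(PO4)2.

Pb3(PO4)2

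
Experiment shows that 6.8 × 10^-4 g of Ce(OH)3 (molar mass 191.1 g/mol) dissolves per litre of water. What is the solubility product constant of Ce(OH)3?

4.3 × 10^-21

Molar solubility s = (6.8 × 10^-4 g/L) / (191.1 g/mol) = 3.56 x 10^-6 M.
Ce(OH)3(s) ⇌ Ce^3+(aq) + 3 OH^-(aq)
If s mol/L of Ce(OH)3 dissolves, [Ce^3+] = s and [OH^-] = 3s.
Ksp = [Ce^3+][OH^-]^3
Ksp = s(3s)^3 = 27s^4
Ksp = 27 × (3.56 × 10^-6)^4 = 4.3 × 10^-21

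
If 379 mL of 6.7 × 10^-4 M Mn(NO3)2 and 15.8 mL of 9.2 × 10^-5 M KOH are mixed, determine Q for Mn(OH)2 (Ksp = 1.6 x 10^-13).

Total volume = 379 + 15.8 = 394.8 mL.
[Mn^2+] = 6.7 × 10^-4 × (379/394.8) = 6.43 × 10^-4 M
[OH^-] = 9.2 × 10^-5 × (15.8/394.8) = 3.68 x 10^-6 M
Mn(OH)2(s) ⇌ Mn^2+(aq) + 2 OH^-(aq), so Q = [Mn^2+][OH^-]^2
Q = (6.43 x 10^-4)(3.68 × 10^-6)^2 = 8.7 × 10^-15
Q < Ksp, so no precipitate of Mn(OH)2 forms.

Q = 8.7e-15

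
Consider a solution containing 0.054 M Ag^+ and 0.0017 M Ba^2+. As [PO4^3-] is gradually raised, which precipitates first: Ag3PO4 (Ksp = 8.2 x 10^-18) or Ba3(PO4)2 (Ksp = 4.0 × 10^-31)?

Each salt begins to precipitate when Q = Ksp, i.e. when [PO4^3-] reaches its threshold.
For Ag3PO4: 8.2 x 10^-18 = (0.054)^3 × [PO4^3-]  ⇒  [PO4^3-] = 5.2 × 10^-14 M.
For Ba3(PO4)2: 4.0 × 10^-31 = (0.0017)^3 × [PO4^3-]^2  ⇒  [PO4^3-] = 9.0 × 10^-12 M.
The salt with the lower threshold [PO4^3-] precipitates first: Ag3PO4.

Ag3PO4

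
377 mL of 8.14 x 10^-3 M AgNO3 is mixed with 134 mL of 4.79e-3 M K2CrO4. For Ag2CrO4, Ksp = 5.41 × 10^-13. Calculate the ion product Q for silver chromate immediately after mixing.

Total volume = 377 + 134 = 511 mL.
[Ag^+] = 8.14 x 10^-3 × (377/511) = 6.005 x 10^-3 M
[CrO4^2-] = 4.79 × 10^-3 × (134/511) = 1.256 x 10^-3 M
Ag2CrO4(s) ⇌ 2 Ag^+ + CrO4^2-, so Q = [Ag^+]^2[CrO4^2-]
Q = (6.005 × 10^-3)^2(1.256 × 10^-3) = 4.53 x 10^-8
Q > Ksp, so Ag2CrO4 will precipitate.

4.53 x 10^-8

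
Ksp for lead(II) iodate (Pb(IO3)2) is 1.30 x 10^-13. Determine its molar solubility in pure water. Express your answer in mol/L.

Pb(IO3)2(s) ⇌ Pb^2+ + 2 IO3^-
Ksp = [Pb^2+][IO3^-]^2
If s mol/L of Pb(IO3)2 dissolves, [Pb^2+] = s and [IO3^-] = 2s.
Substituting: Ksp = s(2s)^2 = 4s^3
s = (1.30 x 10^-13 / 4)^(1/3) = 3.19 × 10^-5 M

s ≈ 3.19 x 10^-5 M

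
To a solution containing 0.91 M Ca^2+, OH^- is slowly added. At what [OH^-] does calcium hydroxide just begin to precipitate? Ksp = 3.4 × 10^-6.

Ca(OH)2(s) ⇌ Ca^2+ + 2 OH^-
Ksp = [Ca^2+][OH^-]^2
Precipitation begins when Q = Ksp. With [Ca^2+] = 0.91 M:
3.4 × 10^-6 = (0.91) × [OH^-]^2
[OH^-] = (3.4 × 10^-6 / 9.1 x 10^-1)^(1/2) = 1.9 × 10^-3 M

[OH^-] ≈ 1.9 x 10^-3 M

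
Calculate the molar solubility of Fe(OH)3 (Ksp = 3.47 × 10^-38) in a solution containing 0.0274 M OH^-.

Fe(OH)3(s) ⇌ Fe^3+(aq) + 3 OH^-(aq)
Ksp = [Fe^3+][OH^-]^3
If s mol/L dissolves here, [Fe^3+] = s, [OH^-] = 0.0274 + 3s ≈ 0.0274 (common-ion effect: OH^- is already 0.0274 M).
Ksp ≈ s × (0.0274)^3
s = 1.69 × 10^-33 M
Check: 3s = 5.1 × 10^-33 ≪ 0.0274, so the approximation is valid.

s = 1.69 x 10^-33 M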